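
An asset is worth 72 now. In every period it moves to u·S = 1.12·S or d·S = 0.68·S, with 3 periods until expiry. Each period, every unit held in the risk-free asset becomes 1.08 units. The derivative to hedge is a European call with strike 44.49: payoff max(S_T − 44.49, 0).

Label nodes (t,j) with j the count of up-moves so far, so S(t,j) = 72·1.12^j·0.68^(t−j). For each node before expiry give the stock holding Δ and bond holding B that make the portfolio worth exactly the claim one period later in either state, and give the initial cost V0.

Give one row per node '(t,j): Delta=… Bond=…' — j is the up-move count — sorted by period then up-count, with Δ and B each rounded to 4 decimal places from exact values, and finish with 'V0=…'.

(0,0): Delta=0.9645 Bond=-32.6203
(1,0): Delta=0.6613 Bond=-20.3871
(1,1): Delta=0.9829 Bond=-36.7142
(2,0): Delta=0.0000 Bond=0.0000
(2,1): Delta=0.7015 Bond=-24.2199
(2,2): Delta=1.0000 Bond=-41.1944
V0=36.8243

The replicating-portfolio and risk-neutral prices coincide; use p* = (1.08−0.68)/(1.12−0.68) = 0.9091 for the latter.
At expiry t=3: V(3,0)=0.0000, V(3,1)=0.0000, V(3,2)=16.9254, V(3,3)=56.6648
  t=2,j=0: stock 33.2928 → up 37.2879 (V=0.0000), down 22.6391 (V=0.0000). Price 0.0000; hedge Δ=0.0000, bond B=0.0000.
  t=2,j=1: stock 54.8352 → up 61.4154 (V=16.9254), down 37.2879 (V=0.0000). Price 14.2470; hedge Δ=0.7015, bond B=-24.2199.
  t=2,j=2: stock 90.3168 → up 101.1548 (V=56.6648), down 61.4154 (V=16.9254). Price 49.1224; hedge Δ=1.0000, bond B=-41.1944.
  t=1,j=0: stock 48.9600 → up 54.8352 (V=14.2470), down 33.2928 (V=0.0000). Price 11.9924; hedge Δ=0.6613, bond B=-20.3871.
  t=1,j=1: stock 80.6400 → up 90.3168 (V=49.1224), down 54.8352 (V=14.2470). Price 42.5480; hedge Δ=0.9829, bond B=-36.7142.
  t=0,j=0: stock 72.0000 → up 80.6400 (V=42.5480), down 48.9600 (V=11.9924). Price 36.8243; hedge Δ=0.9645, bond B=-32.6203.
Each (Δ,B) replicates both successor values, so the strategy is self-financing and V0 is arbitrage-free.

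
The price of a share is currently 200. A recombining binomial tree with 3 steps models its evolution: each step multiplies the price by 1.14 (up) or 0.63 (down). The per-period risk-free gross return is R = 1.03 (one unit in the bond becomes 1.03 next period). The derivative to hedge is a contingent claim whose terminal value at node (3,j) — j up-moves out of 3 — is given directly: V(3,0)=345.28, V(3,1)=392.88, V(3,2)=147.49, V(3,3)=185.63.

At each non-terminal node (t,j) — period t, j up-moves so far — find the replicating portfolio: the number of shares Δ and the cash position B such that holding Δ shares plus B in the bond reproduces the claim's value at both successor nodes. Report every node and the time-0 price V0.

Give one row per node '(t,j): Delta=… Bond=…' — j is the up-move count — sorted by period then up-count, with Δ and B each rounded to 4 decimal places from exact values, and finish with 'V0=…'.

Under the risk-neutral measure, an up-move has probability p* = (R−d)/(u−d) = 0.7843 and values discount at R = 1.03.
Payoff layer (t=3): V(3,0)=345.2800, V(3,1)=392.8800, V(3,2)=147.4900, V(3,3)=185.6300
(2,0): S=79.3800. Δ = (V_up−V_dn)/(S_up−S_dn) = (392.8800−345.2800)/(90.4932−50.0094) = 1.1758. V = [p*·392.8800 + (1−p*)·345.2800]/1.03 = 371.4693. B = V − Δ·S = 278.1359.
(2,1): S=143.6400. Δ = (V_up−V_dn)/(S_up−S_dn) = (147.4900−392.8800)/(163.7496−90.4932) = -3.3497. V = [p*·147.4900 + (1−p*)·392.8800]/1.03 = 194.5799. B = V − Δ·S = 675.7367.
(2,2): S=259.9200. Δ = (V_up−V_dn)/(S_up−S_dn) = (185.6300−147.4900)/(296.3088−163.7496) = 0.2877. V = [p*·185.6300 + (1−p*)·147.4900]/1.03 = 172.2366. B = V − Δ·S = 97.4523.
(1,0): S=126.0000. Δ = (V_up−V_dn)/(S_up−S_dn) = (194.5799−371.4693)/(143.6400−79.3800) = -2.7527. V = [p*·194.5799 + (1−p*)·371.4693]/1.03 = 225.9539. B = V − Δ·S = 572.7958.
(1,1): S=228.0000. Δ = (V_up−V_dn)/(S_up−S_dn) = (172.2366−194.5799)/(259.9200−143.6400) = -0.1922. V = [p*·172.2366 + (1−p*)·194.5799]/1.03 = 171.8988. B = V − Δ·S = 215.7091.
(0,0): S=200.0000. Δ = (V_up−V_dn)/(S_up−S_dn) = (171.8988−225.9539)/(228.0000−126.0000) = -0.5300. V = [p*·171.8988 + (1−p*)·225.9539]/1.03 = 178.2114. B = V − Δ·S = 284.2017.
Each (Δ,B) replicates both successor values, so the strategy is self-financing and V0 is arbitrage-free.

(0,0): Delta=-0.5300 Bond=284.2017
(1,0): Delta=-2.7527 Bond=572.7958
(1,1): Delta=-0.1922 Bond=215.7091
(2,0): Delta=1.1758 Bond=278.1359
(2,1): Delta=-3.3497 Bond=675.7367
(2,2): Delta=0.2877 Bond=97.4523
V0=178.2114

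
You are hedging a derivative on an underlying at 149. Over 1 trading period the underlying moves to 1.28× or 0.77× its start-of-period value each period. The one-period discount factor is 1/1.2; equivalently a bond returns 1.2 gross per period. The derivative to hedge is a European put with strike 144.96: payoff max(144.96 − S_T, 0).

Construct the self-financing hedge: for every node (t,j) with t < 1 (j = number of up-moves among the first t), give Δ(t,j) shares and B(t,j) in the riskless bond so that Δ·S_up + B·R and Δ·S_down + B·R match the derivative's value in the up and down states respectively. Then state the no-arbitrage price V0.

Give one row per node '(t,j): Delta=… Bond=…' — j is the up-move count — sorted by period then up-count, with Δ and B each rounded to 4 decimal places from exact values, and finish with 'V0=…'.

(0,0): Delta=-0.3978 Bond=63.2261
V0=3.9516

Risk-neutral probability p* = (R−d)/(u−d) = (1.2−0.77)/(1.28−0.77) = 0.8431.
Terminal values V(1,·): V(1,0)=30.2300, V(1,1)=0.0000
  t=0,j=0: stock 149.0000 → up 190.7200 (V=0.0000), down 114.7300 (V=30.2300). Price 3.9516; hedge Δ=-0.3978, bond B=63.2261.
Check: Δ(0,0)·S0 + B(0,0) = 3.9516 = V0.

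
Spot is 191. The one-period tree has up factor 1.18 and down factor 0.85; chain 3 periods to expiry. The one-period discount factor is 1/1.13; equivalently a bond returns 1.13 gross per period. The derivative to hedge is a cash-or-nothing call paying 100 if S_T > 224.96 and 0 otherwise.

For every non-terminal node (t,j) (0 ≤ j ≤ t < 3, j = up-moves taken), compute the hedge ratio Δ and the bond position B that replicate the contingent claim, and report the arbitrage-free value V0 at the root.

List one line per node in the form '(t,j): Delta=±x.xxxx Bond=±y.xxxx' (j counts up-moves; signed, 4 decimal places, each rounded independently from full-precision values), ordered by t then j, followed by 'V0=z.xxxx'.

(0,0): Delta=0.3195 Bond=3.9959
(1,0): Delta=1.4015 Bond=-171.1560
(1,1): Delta=0.1803 Bond=35.8852
(2,0): Delta=0.0000 Bond=0.0000
(2,1): Delta=1.5818 Bond=-227.9431
(2,2): Delta=0.0000 Bond=88.4956
V0=65.0141

Under the risk-neutral measure, an up-move has probability p* = (R−d)/(u−d) = 0.8485 and values discount at R = 1.13.
Terminal values V(3,·): V(3,0)=0.0000, V(3,1)=0.0000, V(3,2)=100.0000, V(3,3)=100.0000
  t=2,j=0: stock 137.9975 → up 162.8370 (V=0.0000), down 117.2979 (V=0.0000). Price 0.0000; hedge Δ=0.0000, bond B=0.0000.
  t=2,j=1: stock 191.5730 → up 226.0561 (V=100.0000), down 162.8370 (V=0.0000). Price 75.0872; hedge Δ=1.5818, bond B=-227.9431.
  t=2,j=2: stock 265.9484 → up 313.8191 (V=100.0000), down 226.0561 (V=100.0000). Price 88.4956; hedge Δ=0.0000, bond B=88.4956.
  t=1,j=0: stock 162.3500 → up 191.5730 (V=75.0872), down 137.9975 (V=0.0000). Price 56.3808; hedge Δ=1.4015, bond B=-171.1560.
  t=1,j=1: stock 225.3800 → up 265.9484 (V=88.4956), down 191.5730 (V=75.0872). Price 76.5168; hedge Δ=0.1803, bond B=35.8852.
  t=0,j=0: stock 191.0000 → up 225.3800 (V=76.5168), down 162.3500 (V=56.3808). Price 65.0141; hedge Δ=0.3195, bond B=3.9959.
Each (Δ,B) replicates both successor values, so the strategy is self-financing and V0 is arbitrage-free.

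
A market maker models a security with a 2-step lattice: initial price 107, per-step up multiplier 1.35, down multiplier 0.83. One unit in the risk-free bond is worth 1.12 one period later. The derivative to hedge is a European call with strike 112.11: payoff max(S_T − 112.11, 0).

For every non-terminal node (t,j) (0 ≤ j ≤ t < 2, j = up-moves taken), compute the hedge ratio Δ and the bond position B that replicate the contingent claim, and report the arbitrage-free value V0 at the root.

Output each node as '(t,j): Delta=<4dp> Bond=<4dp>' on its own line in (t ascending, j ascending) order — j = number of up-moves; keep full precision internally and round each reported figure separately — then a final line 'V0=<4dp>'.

Risk-neutral probability p* = (R−d)/(u−d) = (1.12−0.83)/(1.35−0.83) = 0.5577.
Terminal values V(2,·): V(2,0)=0.0000, V(2,1)=7.7835, V(2,2)=82.8975
  t=1,j=0: stock 88.8100 → up 119.8935 (V=7.7835), down 73.7123 (V=0.0000). Price 3.8757; hedge Δ=0.1685, bond B=-11.0926.
  t=1,j=1: stock 144.4500 → up 195.0075 (V=82.8975), down 119.8935 (V=7.7835). Price 44.3518; hedge Δ=1.0000, bond B=-100.0982.
  t=0,j=0: stock 107.0000 → up 144.4500 (V=44.3518), down 88.8100 (V=3.8757). Price 23.6151; hedge Δ=0.7275, bond B=-54.2235.
Root portfolio cost Δ·107+B reproduces V0=23.6151.

(0,0): Delta=0.7275 Bond=-54.2235
(1,0): Delta=0.1685 Bond=-11.0926
(1,1): Delta=1.0000 Bond=-100.0982
V0=23.6151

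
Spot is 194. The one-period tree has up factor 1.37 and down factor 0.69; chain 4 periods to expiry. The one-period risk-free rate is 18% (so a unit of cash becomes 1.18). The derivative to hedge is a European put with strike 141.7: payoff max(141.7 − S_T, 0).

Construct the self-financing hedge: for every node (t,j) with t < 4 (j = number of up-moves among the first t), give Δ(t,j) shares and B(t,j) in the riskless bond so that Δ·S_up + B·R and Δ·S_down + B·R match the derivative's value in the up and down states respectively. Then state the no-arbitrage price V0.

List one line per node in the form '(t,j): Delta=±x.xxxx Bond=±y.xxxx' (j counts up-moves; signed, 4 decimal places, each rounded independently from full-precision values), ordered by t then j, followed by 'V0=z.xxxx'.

(0,0): Delta=-0.0467 Bond=11.1331
(1,0): Delta=-0.1995 Bond=33.5888
(1,1): Delta=-0.0169 Bond=5.2067
(2,0): Delta=-0.6922 Bond=85.1429
(2,1): Delta=-0.1033 Bond=21.9888
(2,2): Delta=0.0000 Bond=0.0000
(3,0): Delta=-1.0000 Bond=120.0847
(3,1): Delta=-0.6321 Bond=92.8624
(3,2): Delta=0.0000 Bond=0.0000
(3,3): Delta=0.0000 Bond=0.0000
V0=2.0711

Since d<R<u, set p* = (R−d)/(u−d) = 0.7206; price each node as the discounted p*-expectation of its children.
Terminal values V(4,·): V(4,0)=97.7258, V(4,1)=54.3889, V(4,2)=0.0000, V(4,3)=0.0000, V(4,4)=0.0000
(3,0): S=63.7307. Δ = (V_up−V_dn)/(S_up−S_dn) = (54.3889−97.7258)/(87.3111−43.9742) = -1.0000. V = [p*·54.3889 + (1−p*)·97.7258]/1.18 = 56.3540. B = V − Δ·S = 120.0847.
(3,1): S=126.5379. Δ = (V_up−V_dn)/(S_up−S_dn) = (0.0000−54.3889)/(173.3569−87.3111) = -0.6321. V = [p*·0.0000 + (1−p*)·54.3889]/1.18 = 12.8787. B = V − Δ·S = 92.8624.
(3,2): S=251.2418. Δ = (V_up−V_dn)/(S_up−S_dn) = (0.0000−0.0000)/(344.2013−173.3569) = 0.0000. V = [p*·0.0000 + (1−p*)·0.0000]/1.18 = 0.0000. B = V − Δ·S = 0.0000.
(3,3): S=498.8425. Δ = (V_up−V_dn)/(S_up−S_dn) = (0.0000−0.0000)/(683.4142−344.2013) = 0.0000. V = [p*·0.0000 + (1−p*)·0.0000]/1.18 = 0.0000. B = V − Δ·S = 0.0000.
(2,0): S=92.3634. Δ = (V_up−V_dn)/(S_up−S_dn) = (12.8787−56.3540)/(126.5379−63.7307) = -0.6922. V = [p*·12.8787 + (1−p*)·56.3540]/1.18 = 21.2087. B = V − Δ·S = 85.1429.
(2,1): S=183.3882. Δ = (V_up−V_dn)/(S_up−S_dn) = (0.0000−12.8787)/(251.2418−126.5379) = -0.1033. V = [p*·0.0000 + (1−p*)·12.8787]/1.18 = 3.0495. B = V − Δ·S = 21.9888.
(2,2): S=364.1186. Δ = (V_up−V_dn)/(S_up−S_dn) = (0.0000−0.0000)/(498.8425−251.2418) = 0.0000. V = [p*·0.0000 + (1−p*)·0.0000]/1.18 = 0.0000. B = V − Δ·S = 0.0000.
(1,0): S=133.8600. Δ = (V_up−V_dn)/(S_up−S_dn) = (3.0495−21.2087)/(183.3882−92.3634) = -0.1995. V = [p*·3.0495 + (1−p*)·21.2087]/1.18 = 6.8843. B = V − Δ·S = 33.5888.
(1,1): S=265.7800. Δ = (V_up−V_dn)/(S_up−S_dn) = (0.0000−3.0495)/(364.1186−183.3882) = -0.0169. V = [p*·0.0000 + (1−p*)·3.0495]/1.18 = 0.7221. B = V − Δ·S = 5.2067.
(0,0): S=194.0000. Δ = (V_up−V_dn)/(S_up−S_dn) = (0.7221−6.8843)/(265.7800−133.8600) = -0.0467. V = [p*·0.7221 + (1−p*)·6.8843]/1.18 = 2.0711. B = V − Δ·S = 11.1331.
Root portfolio cost Δ·194+B reproduces V0=2.0711.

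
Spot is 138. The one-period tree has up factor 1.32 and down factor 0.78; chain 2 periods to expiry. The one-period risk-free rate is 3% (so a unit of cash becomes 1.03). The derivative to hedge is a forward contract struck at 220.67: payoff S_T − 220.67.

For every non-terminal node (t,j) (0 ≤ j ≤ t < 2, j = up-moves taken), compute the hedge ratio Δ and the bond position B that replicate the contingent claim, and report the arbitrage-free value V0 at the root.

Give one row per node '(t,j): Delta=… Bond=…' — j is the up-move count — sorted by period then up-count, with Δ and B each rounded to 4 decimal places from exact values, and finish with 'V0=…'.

(0,0): Delta=1.0000 Bond=-208.0026
(1,0): Delta=1.0000 Bond=-214.2427
(1,1): Delta=1.0000 Bond=-214.2427
V0=-70.0026

The replicating-portfolio and risk-neutral prices coincide; use p* = (1.03−0.78)/(1.32−0.78) = 0.4630 for the latter.
Payoff layer (t=2): V(2,0)=-136.7108, V(2,1)=-78.5852, V(2,2)=19.7812
(1,0): S=107.6400. Δ = (V_up−V_dn)/(S_up−S_dn) = (-78.5852−-136.7108)/(142.0848−83.9592) = 1.0000. V = [p*·-78.5852 + (1−p*)·-136.7108]/1.03 = -106.6027. B = V − Δ·S = -214.2427.
(1,1): S=182.1600. Δ = (V_up−V_dn)/(S_up−S_dn) = (19.7812−-78.5852)/(240.4512−142.0848) = 1.0000. V = [p*·19.7812 + (1−p*)·-78.5852]/1.03 = -32.0827. B = V − Δ·S = -214.2427.
(0,0): S=138.0000. Δ = (V_up−V_dn)/(S_up−S_dn) = (-32.0827−-106.6027)/(182.1600−107.6400) = 1.0000. V = [p*·-32.0827 + (1−p*)·-106.6027]/1.03 = -70.0026. B = V − Δ·S = -208.0026.
The time-0 hedge costs -70.0026, which is the no-arbitrage price.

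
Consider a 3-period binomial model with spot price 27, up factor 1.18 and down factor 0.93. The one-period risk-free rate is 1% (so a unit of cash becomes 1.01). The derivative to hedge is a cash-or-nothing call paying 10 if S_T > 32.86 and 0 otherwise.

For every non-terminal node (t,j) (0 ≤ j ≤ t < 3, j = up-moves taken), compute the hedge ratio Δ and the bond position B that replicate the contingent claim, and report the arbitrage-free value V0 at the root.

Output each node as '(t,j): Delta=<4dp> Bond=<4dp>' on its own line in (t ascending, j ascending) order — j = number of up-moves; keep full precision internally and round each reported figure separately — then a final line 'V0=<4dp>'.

(0,0): Delta=0.6320 Bond=-14.7194
(1,0): Delta=0.5047 Bond=-11.6694
(1,1): Delta=0.8453 Bond=-21.6606
(2,0): Delta=0.0000 Bond=0.0000
(2,1): Delta=1.3500 Bond=-36.8317
(2,2): Delta=0.0000 Bond=9.9010
V0=2.3456

Risk-neutral probability p* = (R−d)/(u−d) = (1.01−0.93)/(1.18−0.93) = 0.3200.
Terminal values V(3,·): V(3,0)=0.0000, V(3,1)=0.0000, V(3,2)=10.0000, V(3,3)=10.0000
  t=2,j=0: stock 23.3523 → up 27.5557 (V=0.0000), down 21.7176 (V=0.0000). Price 0.0000; hedge Δ=0.0000, bond B=0.0000.
  t=2,j=1: stock 29.6298 → up 34.9632 (V=10.0000), down 27.5557 (V=0.0000). Price 3.1683; hedge Δ=1.3500, bond B=-36.8317.
  t=2,j=2: stock 37.5948 → up 44.3619 (V=10.0000), down 34.9632 (V=10.0000). Price 9.9010; hedge Δ=0.0000, bond B=9.9010.
  t=1,j=0: stock 25.1100 → up 29.6298 (V=3.1683), down 23.3523 (V=0.0000). Price 1.0038; hedge Δ=0.5047, bond B=-11.6694.
  t=1,j=1: stock 31.8600 → up 37.5948 (V=9.9010), down 29.6298 (V=3.1683). Price 5.2701; hedge Δ=0.8453, bond B=-21.6606.
  t=0,j=0: stock 27.0000 → up 31.8600 (V=5.2701), down 25.1100 (V=1.0038). Price 2.3456; hedge Δ=0.6320, bond B=-14.7194.
Each (Δ,B) replicates both successor values, so the strategy is self-financing and V0 is arbitrage-free.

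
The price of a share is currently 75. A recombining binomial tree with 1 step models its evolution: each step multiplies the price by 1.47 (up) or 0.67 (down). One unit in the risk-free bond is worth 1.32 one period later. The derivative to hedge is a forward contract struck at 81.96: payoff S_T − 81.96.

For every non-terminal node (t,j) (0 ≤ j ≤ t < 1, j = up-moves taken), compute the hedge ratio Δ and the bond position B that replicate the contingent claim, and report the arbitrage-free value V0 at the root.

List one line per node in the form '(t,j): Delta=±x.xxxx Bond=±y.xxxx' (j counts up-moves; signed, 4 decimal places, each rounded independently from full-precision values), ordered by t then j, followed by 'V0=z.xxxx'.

Since d<R<u, set p* = (R−d)/(u−d) = 0.8125; price each node as the discounted p*-expectation of its children.
Payoff layer (t=1): V(1,0)=-31.7100, V(1,1)=28.2900
(0,0): S=75.0000. Δ = (V_up−V_dn)/(S_up−S_dn) = (28.2900−-31.7100)/(110.2500−50.2500) = 1.0000. V = [p*·28.2900 + (1−p*)·-31.7100]/1.32 = 12.9091. B = V − Δ·S = -62.0909.
Root portfolio cost Δ·75+B reproduces V0=12.9091.

(0,0): Delta=1.0000 Bond=-62.0909
V0=12.9091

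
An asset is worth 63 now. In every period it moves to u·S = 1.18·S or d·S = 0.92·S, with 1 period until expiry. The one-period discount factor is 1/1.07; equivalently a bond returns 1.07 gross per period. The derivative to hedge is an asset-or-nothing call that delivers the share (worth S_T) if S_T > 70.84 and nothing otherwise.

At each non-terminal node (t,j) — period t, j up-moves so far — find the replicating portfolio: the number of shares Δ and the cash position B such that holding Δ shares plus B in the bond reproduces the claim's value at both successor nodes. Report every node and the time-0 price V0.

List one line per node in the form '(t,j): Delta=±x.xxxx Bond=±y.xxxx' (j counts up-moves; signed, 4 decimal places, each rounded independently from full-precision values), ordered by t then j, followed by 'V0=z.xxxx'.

(0,0): Delta=4.5385 Bond=-245.8404
V0=40.0827

No-arbitrage ⇒ martingale measure with p* = (R−d)/(u−d) = 0.5769.
Terminal values V(1,·): V(1,0)=0.0000, V(1,1)=74.3400
  t=0,j=0: stock 63.0000 → up 74.3400 (V=74.3400), down 57.9600 (V=0.0000). Price 40.0827; hedge Δ=4.5385, bond B=-245.8404.
The time-0 hedge costs 40.0827, which is the no-arbitrage price.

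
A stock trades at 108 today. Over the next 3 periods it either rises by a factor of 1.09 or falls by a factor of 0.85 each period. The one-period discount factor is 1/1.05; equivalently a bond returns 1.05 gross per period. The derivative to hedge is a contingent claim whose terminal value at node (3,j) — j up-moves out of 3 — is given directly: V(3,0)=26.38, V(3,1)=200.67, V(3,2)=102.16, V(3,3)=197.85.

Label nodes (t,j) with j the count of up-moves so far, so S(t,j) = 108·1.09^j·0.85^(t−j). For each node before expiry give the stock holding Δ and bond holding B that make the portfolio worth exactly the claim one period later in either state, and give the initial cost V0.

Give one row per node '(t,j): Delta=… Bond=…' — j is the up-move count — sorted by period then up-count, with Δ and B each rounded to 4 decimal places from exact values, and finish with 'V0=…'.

(0,0): Delta=1.5372 Bond=-24.3279
(1,0): Delta=-2.2929 Bond=326.0621
(1,1): Delta=2.1346 Bond=-95.8656
(2,0): Delta=9.3068 Bond=-562.7591
(2,1): Delta=-4.1020 Bond=523.3901
(2,2): Delta=3.1073 Bond=-225.4687
V0=141.6921

Since d<R<u, set p* = (R−d)/(u−d) = 0.8333; price each node as the discounted p*-expectation of its children.
Payoff layer (t=3): V(3,0)=26.3800, V(3,1)=200.6700, V(3,2)=102.1600, V(3,3)=197.8500
  t=2,j=0: stock 78.0300 → up 85.0527 (V=200.6700), down 66.3255 (V=26.3800). Price 163.4492; hedge Δ=9.3068, bond B=-562.7591.
  t=2,j=1: stock 100.0620 → up 109.0676 (V=102.1600), down 85.0527 (V=200.6700). Price 112.9317; hedge Δ=-4.1020, bond B=523.3901.
  t=2,j=2: stock 128.3148 → up 139.8631 (V=197.8500), down 109.0676 (V=102.1600). Price 173.2397; hedge Δ=3.1073, bond B=-225.4687.
  t=1,j=0: stock 91.8000 → up 100.0620 (V=112.9317), down 78.0300 (V=163.4492). Price 115.5727; hedge Δ=-2.2929, bond B=326.0621.
  t=1,j=1: stock 117.7200 → up 128.3148 (V=173.2397), down 100.0620 (V=112.9317). Price 155.4175; hedge Δ=2.1346, bond B=-95.8656.
  t=0,j=0: stock 108.0000 → up 117.7200 (V=155.4175), down 91.8000 (V=115.5727). Price 141.6921; hedge Δ=1.5372, bond B=-24.3279.
Check: Δ(0,0)·S0 + B(0,0) = 141.6921 = V0.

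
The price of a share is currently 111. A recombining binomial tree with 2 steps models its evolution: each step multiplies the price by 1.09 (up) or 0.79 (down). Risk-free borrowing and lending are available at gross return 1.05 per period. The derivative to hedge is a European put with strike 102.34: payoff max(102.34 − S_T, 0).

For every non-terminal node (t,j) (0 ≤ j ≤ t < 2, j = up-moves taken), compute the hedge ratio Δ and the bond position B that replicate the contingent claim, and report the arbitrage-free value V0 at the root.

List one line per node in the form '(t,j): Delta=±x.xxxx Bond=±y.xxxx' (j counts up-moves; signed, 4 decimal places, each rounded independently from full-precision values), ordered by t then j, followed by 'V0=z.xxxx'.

Under the risk-neutral measure, an up-move has probability p* = (R−d)/(u−d) = 0.8667 and values discount at R = 1.05.
Terminal values V(2,·): V(2,0)=33.0649, V(2,1)=6.7579, V(2,2)=0.0000
(1,0): S=87.6900. Δ = (V_up−V_dn)/(S_up−S_dn) = (6.7579−33.0649)/(95.5821−69.2751) = -1.0000. V = [p*·6.7579 + (1−p*)·33.0649]/1.05 = 9.7767. B = V − Δ·S = 97.4667.
(1,1): S=120.9900. Δ = (V_up−V_dn)/(S_up−S_dn) = (0.0000−6.7579)/(131.8791−95.5821) = -0.1862. V = [p*·0.0000 + (1−p*)·6.7579]/1.05 = 0.8581. B = V − Δ·S = 23.3845.
(0,0): S=111.0000. Δ = (V_up−V_dn)/(S_up−S_dn) = (0.8581−9.7767)/(120.9900−87.6900) = -0.2678. V = [p*·0.8581 + (1−p*)·9.7767]/1.05 = 1.9498. B = V − Δ·S = 31.6782.
Self-financing check: at every node Δ·S+B equals the discounted successor values.

(0,0): Delta=-0.2678 Bond=31.6782
(1,0): Delta=-1.0000 Bond=97.4667
(1,1): Delta=-0.1862 Bond=23.3845
V0=1.9498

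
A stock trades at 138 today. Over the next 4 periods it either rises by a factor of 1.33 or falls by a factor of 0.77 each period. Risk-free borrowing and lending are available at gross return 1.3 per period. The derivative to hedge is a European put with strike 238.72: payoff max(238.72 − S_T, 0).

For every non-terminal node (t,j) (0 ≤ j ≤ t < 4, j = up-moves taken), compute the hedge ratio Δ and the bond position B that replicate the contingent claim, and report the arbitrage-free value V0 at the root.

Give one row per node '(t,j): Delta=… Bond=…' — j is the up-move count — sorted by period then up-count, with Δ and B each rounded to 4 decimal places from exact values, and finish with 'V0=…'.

The replicating-portfolio and risk-neutral prices coincide; use p* = (1.3−0.77)/(1.33−0.77) = 0.9464 for the latter.
Terminal payoffs: V(4,0)=190.2088, V(4,1)=154.9279, V(4,2)=93.9882, V(4,3)=0.0000, V(4,4)=0.0000
(3,0): S=63.0016. Δ = (V_up−V_dn)/(S_up−S_dn) = (154.9279−190.2088)/(83.7921−48.5112) = -1.0000. V = [p*·154.9279 + (1−p*)·190.2088]/1.3 = 120.6292. B = V − Δ·S = 183.6308.
(3,1): S=108.8209. Δ = (V_up−V_dn)/(S_up−S_dn) = (93.9882−154.9279)/(144.7318−83.7921) = -1.0000. V = [p*·93.9882 + (1−p*)·154.9279]/1.3 = 74.8099. B = V − Δ·S = 183.6308.
(3,2): S=187.9633. Δ = (V_up−V_dn)/(S_up−S_dn) = (0.0000−93.9882)/(249.9912−144.7318) = -0.8929. V = [p*·0.0000 + (1−p*)·93.9882]/1.3 = 3.8731. B = V − Δ·S = 171.7093.
(3,3): S=324.6639. Δ = (V_up−V_dn)/(S_up−S_dn) = (0.0000−0.0000)/(431.8030−249.9912) = 0.0000. V = [p*·0.0000 + (1−p*)·0.0000]/1.3 = 0.0000. B = V − Δ·S = 0.0000.
(2,0): S=81.8202. Δ = (V_up−V_dn)/(S_up−S_dn) = (74.8099−120.6292)/(108.8209−63.0016) = -1.0000. V = [p*·74.8099 + (1−p*)·120.6292]/1.3 = 59.4342. B = V − Δ·S = 141.2544.
(2,1): S=141.3258. Δ = (V_up−V_dn)/(S_up−S_dn) = (3.8731−74.8099)/(187.9633−108.8209) = -0.8963. V = [p*·3.8731 + (1−p*)·74.8099]/1.3 = 5.9026. B = V − Δ·S = 132.5753.
(2,2): S=244.1082. Δ = (V_up−V_dn)/(S_up−S_dn) = (0.0000−3.8731)/(324.6639−187.9633) = -0.0283. V = [p*·0.0000 + (1−p*)·3.8731]/1.3 = 0.1596. B = V − Δ·S = 7.0759.
(1,0): S=106.2600. Δ = (V_up−V_dn)/(S_up−S_dn) = (5.9026−59.4342)/(141.3258−81.8202) = -0.8996. V = [p*·5.9026 + (1−p*)·59.4342]/1.3 = 6.7464. B = V − Δ·S = 102.3387.
(1,1): S=183.5400. Δ = (V_up−V_dn)/(S_up−S_dn) = (0.1596−5.9026)/(244.1082−141.3258) = -0.0559. V = [p*·0.1596 + (1−p*)·5.9026]/1.3 = 0.3594. B = V − Δ·S = 10.6147.
(0,0): S=138.0000. Δ = (V_up−V_dn)/(S_up−S_dn) = (0.3594−6.7464)/(183.5400−106.2600) = -0.0826. V = [p*·0.3594 + (1−p*)·6.7464]/1.3 = 0.5397. B = V − Δ·S = 11.9450.
Root portfolio cost Δ·138+B reproduces V0=0.5397.

(0,0): Delta=-0.0826 Bond=11.9450
(1,0): Delta=-0.8996 Bond=102.3387
(1,1): Delta=-0.0559 Bond=10.6147
(2,0): Delta=-1.0000 Bond=141.2544
(2,1): Delta=-0.8963 Bond=132.5753
(2,2): Delta=-0.0283 Bond=7.0759
(3,0): Delta=-1.0000 Bond=183.6308
(3,1): Delta=-1.0000 Bond=183.6308
(3,2): Delta=-0.8929 Bond=171.7093
(3,3): Delta=0.0000 Bond=0.0000
V0=0.5397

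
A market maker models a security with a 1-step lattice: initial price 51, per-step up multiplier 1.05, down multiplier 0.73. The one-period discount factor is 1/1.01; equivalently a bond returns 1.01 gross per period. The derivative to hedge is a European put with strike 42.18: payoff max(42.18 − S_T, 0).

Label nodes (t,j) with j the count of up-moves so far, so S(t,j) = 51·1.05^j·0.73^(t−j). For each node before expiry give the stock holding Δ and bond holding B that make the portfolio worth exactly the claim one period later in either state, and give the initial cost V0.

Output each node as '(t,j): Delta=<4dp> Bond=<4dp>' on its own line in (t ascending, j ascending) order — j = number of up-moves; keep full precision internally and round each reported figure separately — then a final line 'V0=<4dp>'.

(0,0): Delta=-0.3033 Bond=16.0814
V0=0.6126

Since d<R<u, set p* = (R−d)/(u−d) = 0.8750; price each node as the discounted p*-expectation of its children.
Payoff layer (t=1): V(1,0)=4.9500, V(1,1)=0.0000
  t=0,j=0: stock 51.0000 → up 53.5500 (V=0.0000), down 37.2300 (V=4.9500). Price 0.6126; hedge Δ=-0.3033, bond B=16.0814.
The time-0 hedge costs 0.6126, which is the no-arbitrage price.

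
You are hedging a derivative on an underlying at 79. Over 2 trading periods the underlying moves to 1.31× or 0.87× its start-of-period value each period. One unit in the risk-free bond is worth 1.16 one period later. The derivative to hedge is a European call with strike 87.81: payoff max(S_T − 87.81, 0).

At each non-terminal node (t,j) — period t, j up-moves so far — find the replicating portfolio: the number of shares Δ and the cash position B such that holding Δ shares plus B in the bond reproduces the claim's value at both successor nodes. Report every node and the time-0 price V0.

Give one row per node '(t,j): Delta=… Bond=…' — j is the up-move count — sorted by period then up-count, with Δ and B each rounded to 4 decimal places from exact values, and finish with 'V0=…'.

Risk-neutral probability p* = (R−d)/(u−d) = (1.16−0.87)/(1.31−0.87) = 0.6591.
Terminal values V(2,·): V(2,0)=0.0000, V(2,1)=2.2263, V(2,2)=47.7619
Node (1,0) S=68.7300: V=(p*·2.2263+(1−p*)·0.0000)/1.16=1.2649; Δ=(2.2263−0.0000)/(90.0363−59.7951)=0.0736; B=V−Δ·S=-3.7948
Node (1,1) S=103.4900: V=(p*·47.7619+(1−p*)·2.2263)/1.16=27.7917; Δ=(47.7619−2.2263)/(135.5719−90.0363)=1.0000; B=V−Δ·S=-75.6983
Node (0,0) S=79.0000: V=(p*·27.7917+(1−p*)·1.2649)/1.16=16.1625; Δ=(27.7917−1.2649)/(103.4900−68.7300)=0.7631; B=V−Δ·S=-44.1256
Each (Δ,B) replicates both successor values, so the strategy is self-financing and V0 is arbitrage-free.

(0,0): Delta=0.7631 Bond=-44.1256
(1,0): Delta=0.0736 Bond=-3.7948
(1,1): Delta=1.0000 Bond=-75.6983
V0=16.1625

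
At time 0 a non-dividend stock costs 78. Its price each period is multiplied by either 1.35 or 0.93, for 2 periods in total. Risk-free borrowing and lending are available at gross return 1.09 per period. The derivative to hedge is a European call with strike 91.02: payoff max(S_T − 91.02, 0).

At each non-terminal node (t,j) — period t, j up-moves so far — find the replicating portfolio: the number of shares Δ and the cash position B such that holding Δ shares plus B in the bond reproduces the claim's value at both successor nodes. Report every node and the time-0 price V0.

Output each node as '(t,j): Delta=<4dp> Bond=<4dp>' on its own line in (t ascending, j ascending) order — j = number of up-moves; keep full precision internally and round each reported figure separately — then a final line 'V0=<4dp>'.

Under the risk-neutral measure, an up-move has probability p* = (R−d)/(u−d) = 0.3810 and values discount at R = 1.09.
Terminal values V(2,·): V(2,0)=0.0000, V(2,1)=6.9090, V(2,2)=51.1350
Node (1,0) S=72.5400: V=(p*·6.9090+(1−p*)·0.0000)/1.09=2.4147; Δ=(6.9090−0.0000)/(97.9290−67.4622)=0.2268; B=V−Δ·S=-14.0353
Node (1,1) S=105.3000: V=(p*·51.1350+(1−p*)·6.9090)/1.09=21.7954; Δ=(51.1350−6.9090)/(142.1550−97.9290)=1.0000; B=V−Δ·S=-83.5046
Node (0,0) S=78.0000: V=(p*·21.7954+(1−p*)·2.4147)/1.09=8.9888; Δ=(21.7954−2.4147)/(105.3000−72.5400)=0.5916; B=V−Δ·S=-37.1558
Root portfolio cost Δ·78+B reproduces V0=8.9888.

(0,0): Delta=0.5916 Bond=-37.1558
(1,0): Delta=0.2268 Bond=-14.0353
(1,1): Delta=1.0000 Bond=-83.5046
V0=8.9888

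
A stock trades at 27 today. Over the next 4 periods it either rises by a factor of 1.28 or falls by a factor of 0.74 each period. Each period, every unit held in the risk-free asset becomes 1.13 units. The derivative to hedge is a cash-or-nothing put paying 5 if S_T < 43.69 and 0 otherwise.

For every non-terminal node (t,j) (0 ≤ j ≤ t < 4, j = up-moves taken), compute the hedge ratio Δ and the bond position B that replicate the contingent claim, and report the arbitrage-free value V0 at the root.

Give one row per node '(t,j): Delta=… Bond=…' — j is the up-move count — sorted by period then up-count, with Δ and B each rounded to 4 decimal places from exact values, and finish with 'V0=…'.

Risk-neutral probability p* = (R−d)/(u−d) = (1.13−0.74)/(1.28−0.74) = 0.7222.
Payoff layer (t=4): V(4,0)=5.0000, V(4,1)=5.0000, V(4,2)=5.0000, V(4,3)=5.0000, V(4,4)=0.0000
(3,0): S=10.9410. Δ = (V_up−V_dn)/(S_up−S_dn) = (5.0000−5.0000)/(14.0045−8.0964) = 0.0000. V = [p*·5.0000 + (1−p*)·5.0000]/1.13 = 4.4248. B = V − Δ·S = 4.4248.
(3,1): S=18.9251. Δ = (V_up−V_dn)/(S_up−S_dn) = (5.0000−5.0000)/(24.2241−14.0045) = 0.0000. V = [p*·5.0000 + (1−p*)·5.0000]/1.13 = 4.4248. B = V − Δ·S = 4.4248.
(3,2): S=32.7352. Δ = (V_up−V_dn)/(S_up−S_dn) = (5.0000−5.0000)/(41.9011−24.2241) = 0.0000. V = [p*·5.0000 + (1−p*)·5.0000]/1.13 = 4.4248. B = V − Δ·S = 4.4248.
(3,3): S=56.6231. Δ = (V_up−V_dn)/(S_up−S_dn) = (0.0000−5.0000)/(72.4776−41.9011) = -0.1635. V = [p*·0.0000 + (1−p*)·5.0000]/1.13 = 1.2291. B = V − Δ·S = 10.4884.
(2,0): S=14.7852. Δ = (V_up−V_dn)/(S_up−S_dn) = (4.4248−4.4248)/(18.9251−10.9410) = 0.0000. V = [p*·4.4248 + (1−p*)·4.4248]/1.13 = 3.9157. B = V − Δ·S = 3.9157.
(2,1): S=25.5744. Δ = (V_up−V_dn)/(S_up−S_dn) = (4.4248−4.4248)/(32.7352−18.9251) = 0.0000. V = [p*·4.4248 + (1−p*)·4.4248]/1.13 = 3.9157. B = V − Δ·S = 3.9157.
(2,2): S=44.2368. Δ = (V_up−V_dn)/(S_up−S_dn) = (1.2291−4.4248)/(56.6231−32.7352) = -0.1338. V = [p*·1.2291 + (1−p*)·4.4248]/1.13 = 1.8733. B = V − Δ·S = 7.7912.
(1,0): S=19.9800. Δ = (V_up−V_dn)/(S_up−S_dn) = (3.9157−3.9157)/(25.5744−14.7852) = 0.0000. V = [p*·3.9157 + (1−p*)·3.9157]/1.13 = 3.4653. B = V − Δ·S = 3.4653.
(1,1): S=34.5600. Δ = (V_up−V_dn)/(S_up−S_dn) = (1.8733−3.9157)/(44.2368−25.5744) = -0.1094. V = [p*·1.8733 + (1−p*)·3.9157]/1.13 = 2.1598. B = V − Δ·S = 5.9422.
(0,0): S=27.0000. Δ = (V_up−V_dn)/(S_up−S_dn) = (2.1598−3.4653)/(34.5600−19.9800) = -0.0895. V = [p*·2.1598 + (1−p*)·3.4653]/1.13 = 2.2323. B = V − Δ·S = 4.6497.
Root portfolio cost Δ·27+B reproduces V0=2.2323.

(0,0): Delta=-0.0895 Bond=4.6497
(1,0): Delta=0.0000 Bond=3.4653
(1,1): Delta=-0.1094 Bond=5.9422
(2,0): Delta=0.0000 Bond=3.9157
(2,1): Delta=0.0000 Bond=3.9157
(2,2): Delta=-0.1338 Bond=7.7912
(3,0): Delta=0.0000 Bond=4.4248
(3,1): Delta=0.0000 Bond=4.4248
(3,2): Delta=0.0000 Bond=4.4248
(3,3): Delta=-0.1635 Bond=10.4884
V0=2.2323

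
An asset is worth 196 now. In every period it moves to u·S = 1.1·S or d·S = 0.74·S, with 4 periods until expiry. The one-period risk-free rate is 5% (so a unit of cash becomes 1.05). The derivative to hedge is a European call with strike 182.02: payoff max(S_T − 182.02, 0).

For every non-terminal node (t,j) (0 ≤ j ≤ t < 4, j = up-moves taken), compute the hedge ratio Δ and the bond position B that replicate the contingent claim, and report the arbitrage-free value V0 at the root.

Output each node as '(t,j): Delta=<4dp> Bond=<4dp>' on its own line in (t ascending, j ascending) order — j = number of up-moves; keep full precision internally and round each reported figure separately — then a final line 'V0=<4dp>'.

(0,0): Delta=0.7759 Bond=-101.3801
(1,0): Delta=0.1421 Bond=-14.5206
(1,1): Delta=0.8446 Bond=-121.2763
(2,0): Delta=0.0000 Bond=0.0000
(2,1): Delta=0.1575 Bond=-17.7058
(2,2): Delta=0.9192 Bond=-145.0231
(3,0): Delta=0.0000 Bond=0.0000
(3,1): Delta=0.0000 Bond=0.0000
(3,2): Delta=0.1746 Bond=-21.5897
(3,3): Delta=1.0000 Bond=-173.3524
V0=50.6903

Under the risk-neutral measure, an up-move has probability p* = (R−d)/(u−d) = 0.8611 and values discount at R = 1.05.
At expiry t=4: V(4,0)=0.0000, V(4,1)=0.0000, V(4,2)=0.0000, V(4,3)=11.0282, V(4,4)=104.9436
(3,0): S=79.4239. Δ = (V_up−V_dn)/(S_up−S_dn) = (0.0000−0.0000)/(87.3663−58.7737) = 0.0000. V = [p*·0.0000 + (1−p*)·0.0000]/1.05 = 0.0000. B = V − Δ·S = 0.0000.
(3,1): S=118.0626. Δ = (V_up−V_dn)/(S_up−S_dn) = (0.0000−0.0000)/(129.8688−87.3663) = 0.0000. V = [p*·0.0000 + (1−p*)·0.0000]/1.05 = 0.0000. B = V − Δ·S = 0.0000.
(3,2): S=175.4984. Δ = (V_up−V_dn)/(S_up−S_dn) = (11.0282−0.0000)/(193.0482−129.8688) = 0.1746. V = [p*·11.0282 + (1−p*)·0.0000]/1.05 = 9.0443. B = V − Δ·S = -21.5897.
(3,3): S=260.8760. Δ = (V_up−V_dn)/(S_up−S_dn) = (104.9436−11.0282)/(286.9636−193.0482) = 1.0000. V = [p*·104.9436 + (1−p*)·11.0282]/1.05 = 87.5236. B = V − Δ·S = -173.3524.
(2,0): S=107.3296. Δ = (V_up−V_dn)/(S_up−S_dn) = (0.0000−0.0000)/(118.0626−79.4239) = 0.0000. V = [p*·0.0000 + (1−p*)·0.0000]/1.05 = 0.0000. B = V − Δ·S = 0.0000.
(2,1): S=159.5440. Δ = (V_up−V_dn)/(S_up−S_dn) = (9.0443−0.0000)/(175.4984−118.0626) = 0.1575. V = [p*·9.0443 + (1−p*)·0.0000]/1.05 = 7.4173. B = V − Δ·S = -17.7058.
(2,2): S=237.1600. Δ = (V_up−V_dn)/(S_up−S_dn) = (87.5236−9.0443)/(260.8760−175.4984) = 0.9192. V = [p*·87.5236 + (1−p*)·9.0443]/1.05 = 72.9750. B = V − Δ·S = -145.0231.
(1,0): S=145.0400. Δ = (V_up−V_dn)/(S_up−S_dn) = (7.4173−0.0000)/(159.5440−107.3296) = 0.1421. V = [p*·7.4173 + (1−p*)·0.0000]/1.05 = 6.0830. B = V − Δ·S = -14.5206.
(1,1): S=215.6000. Δ = (V_up−V_dn)/(S_up−S_dn) = (72.9750−7.4173)/(237.1600−159.5440) = 0.8446. V = [p*·72.9750 + (1−p*)·7.4173]/1.05 = 60.8283. B = V − Δ·S = -121.2763.
(0,0): S=196.0000. Δ = (V_up−V_dn)/(S_up−S_dn) = (60.8283−6.0830)/(215.6000−145.0400) = 0.7759. V = [p*·60.8283 + (1−p*)·6.0830]/1.05 = 50.6903. B = V − Δ·S = -101.3801.
Root portfolio cost Δ·196+B reproduces V0=50.6903.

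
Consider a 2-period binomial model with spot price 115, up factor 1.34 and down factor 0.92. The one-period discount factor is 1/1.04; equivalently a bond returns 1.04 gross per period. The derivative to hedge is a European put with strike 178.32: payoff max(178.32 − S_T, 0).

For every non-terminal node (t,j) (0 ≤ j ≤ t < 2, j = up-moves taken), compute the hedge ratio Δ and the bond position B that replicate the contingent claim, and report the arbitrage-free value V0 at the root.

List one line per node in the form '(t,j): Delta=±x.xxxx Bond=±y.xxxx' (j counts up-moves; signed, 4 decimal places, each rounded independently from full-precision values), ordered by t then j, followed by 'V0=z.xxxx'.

Under the risk-neutral measure, an up-move has probability p* = (R−d)/(u−d) = 0.2857 and values discount at R = 1.04.
At expiry t=2: V(2,0)=80.9840, V(2,1)=36.5480, V(2,2)=0.0000
Node (1,0) S=105.8000: V=(p*·36.5480+(1−p*)·80.9840)/1.04=65.6615; Δ=(36.5480−80.9840)/(141.7720−97.3360)=-1.0000; B=V−Δ·S=171.4615
Node (1,1) S=154.1000: V=(p*·0.0000+(1−p*)·36.5480)/1.04=25.1016; Δ=(0.0000−36.5480)/(206.4940−141.7720)=-0.5647; B=V−Δ·S=112.1207
Node (0,0) S=115.0000: V=(p*·25.1016+(1−p*)·65.6615)/1.04=51.9933; Δ=(25.1016−65.6615)/(154.1000−105.8000)=-0.8397; B=V−Δ·S=148.5644
Each (Δ,B) replicates both successor values, so the strategy is self-financing and V0 is arbitrage-free.

(0,0): Delta=-0.8397 Bond=148.5644
(1,0): Delta=-1.0000 Bond=171.4615
(1,1): Delta=-0.5647 Bond=112.1207
V0=51.9933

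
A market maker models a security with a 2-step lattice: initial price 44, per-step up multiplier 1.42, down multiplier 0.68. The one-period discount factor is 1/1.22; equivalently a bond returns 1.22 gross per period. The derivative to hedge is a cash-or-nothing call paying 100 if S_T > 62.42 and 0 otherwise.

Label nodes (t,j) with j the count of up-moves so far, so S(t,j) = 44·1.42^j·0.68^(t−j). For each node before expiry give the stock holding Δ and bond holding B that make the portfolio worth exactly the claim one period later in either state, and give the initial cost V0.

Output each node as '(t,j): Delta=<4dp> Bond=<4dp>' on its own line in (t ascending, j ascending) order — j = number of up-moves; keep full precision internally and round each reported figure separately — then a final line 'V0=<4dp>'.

(0,0): Delta=1.8370 Bond=-45.0526
(1,0): Delta=0.0000 Bond=0.0000
(1,1): Delta=2.1629 Bond=-75.3212
V0=35.7770

Since d<R<u, set p* = (R−d)/(u−d) = 0.7297; price each node as the discounted p*-expectation of its children.
At expiry t=2: V(2,0)=0.0000, V(2,1)=0.0000, V(2,2)=100.0000
Node (1,0) S=29.9200: V=(p*·0.0000+(1−p*)·0.0000)/1.22=0.0000; Δ=(0.0000−0.0000)/(42.4864−20.3456)=0.0000; B=V−Δ·S=0.0000
Node (1,1) S=62.4800: V=(p*·100.0000+(1−p*)·0.0000)/1.22=59.8139; Δ=(100.0000−0.0000)/(88.7216−42.4864)=2.1629; B=V−Δ·S=-75.3212
Node (0,0) S=44.0000: V=(p*·59.8139+(1−p*)·0.0000)/1.22=35.7770; Δ=(59.8139−0.0000)/(62.4800−29.9200)=1.8370; B=V−Δ·S=-45.0526
Check: Δ(0,0)·S0 + B(0,0) = 35.7770 = V0.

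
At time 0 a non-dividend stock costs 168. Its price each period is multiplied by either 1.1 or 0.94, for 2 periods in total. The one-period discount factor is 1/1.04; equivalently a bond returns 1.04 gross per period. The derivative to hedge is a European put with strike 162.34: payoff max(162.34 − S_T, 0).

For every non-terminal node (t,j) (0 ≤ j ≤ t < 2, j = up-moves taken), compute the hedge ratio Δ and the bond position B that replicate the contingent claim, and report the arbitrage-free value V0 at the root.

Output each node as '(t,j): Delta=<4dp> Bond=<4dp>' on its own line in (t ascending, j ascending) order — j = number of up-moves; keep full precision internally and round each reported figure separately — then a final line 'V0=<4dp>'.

Since d<R<u, set p* = (R−d)/(u−d) = 0.6250; price each node as the discounted p*-expectation of its children.
Payoff layer (t=2): V(2,0)=13.8952, V(2,1)=0.0000, V(2,2)=0.0000
Node (1,0) S=157.9200: V=(p*·0.0000+(1−p*)·13.8952)/1.04=5.0103; Δ=(0.0000−13.8952)/(173.7120−148.4448)=-0.5499; B=V−Δ·S=91.8553
Node (1,1) S=184.8000: V=(p*·0.0000+(1−p*)·0.0000)/1.04=0.0000; Δ=(0.0000−0.0000)/(203.2800−173.7120)=0.0000; B=V−Δ·S=0.0000
Node (0,0) S=168.0000: V=(p*·0.0000+(1−p*)·5.0103)/1.04=1.8066; Δ=(0.0000−5.0103)/(184.8000−157.9200)=-0.1864; B=V−Δ·S=33.1209
Root portfolio cost Δ·168+B reproduces V0=1.8066.

(0,0): Delta=-0.1864 Bond=33.1209
(1,0): Delta=-0.5499 Bond=91.8553
(1,1): Delta=0.0000 Bond=0.0000
V0=1.8066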